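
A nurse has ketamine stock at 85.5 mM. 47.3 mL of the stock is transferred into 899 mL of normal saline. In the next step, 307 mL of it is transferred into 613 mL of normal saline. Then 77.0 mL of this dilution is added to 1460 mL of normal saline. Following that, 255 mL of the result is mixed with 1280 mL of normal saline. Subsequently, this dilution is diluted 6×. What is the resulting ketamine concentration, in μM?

1.98 μM

Overall dilution factor = 20.01 × 2.997 × 19.96 × 6.020 × 6 = 4.32 × 10⁴.
85.5 mM / 4.32 × 10⁴ = 1.98 × 10⁻³ mM = 1.98 μM.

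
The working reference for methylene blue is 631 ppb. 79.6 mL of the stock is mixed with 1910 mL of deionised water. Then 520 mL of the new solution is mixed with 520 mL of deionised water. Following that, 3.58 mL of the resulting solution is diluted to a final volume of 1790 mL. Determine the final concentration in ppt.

25.2 ppt

Overall dilution factor = 24.99 × 2 × 500 = 2.50 × 10⁴.
631 ppb / 2.50 × 10⁴ = 0.0252 ppb = 25.2 ppt.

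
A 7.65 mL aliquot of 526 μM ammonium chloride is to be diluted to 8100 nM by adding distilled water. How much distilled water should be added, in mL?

489 mL

8100 nM = 8.10 μM.
V₂ = C₁V₁/C₂ = 526 × 7.65 / 8.10 = 497 mL.
Diluent to add = V₂ − V₁ = 497 − 7.65 = 489 mL.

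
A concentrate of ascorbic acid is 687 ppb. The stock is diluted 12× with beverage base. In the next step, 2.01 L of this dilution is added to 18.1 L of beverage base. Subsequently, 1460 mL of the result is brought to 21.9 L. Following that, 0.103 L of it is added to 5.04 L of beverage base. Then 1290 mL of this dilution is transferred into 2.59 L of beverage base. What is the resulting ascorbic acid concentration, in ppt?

Overall dilution factor = 12 × 10.00 × 15 × 49.93 × 3.008 = 2.70 × 10⁵.
687 ppb / 2.70 × 10⁵ = 2.54 × 10⁻³ ppb = 2.54 ppt.

2.54 ppt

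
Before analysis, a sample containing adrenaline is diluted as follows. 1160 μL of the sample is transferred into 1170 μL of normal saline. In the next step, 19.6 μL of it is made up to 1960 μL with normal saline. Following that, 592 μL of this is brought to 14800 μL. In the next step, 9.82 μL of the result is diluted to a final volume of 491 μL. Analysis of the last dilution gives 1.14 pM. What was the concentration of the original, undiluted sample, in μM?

0.286 μM

Overall dilution factor = 2.009 × 100 × 25 × 50 = 2.51 × 10⁵.
Original = 1.14 pM × 2.51 × 10⁵ = 2.86 × 10⁵ pM = 0.286 μM.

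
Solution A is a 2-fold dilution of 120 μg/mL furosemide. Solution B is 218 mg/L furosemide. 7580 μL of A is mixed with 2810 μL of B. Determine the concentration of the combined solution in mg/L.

103 mg/L

C_A = 120 μg/mL / 2 = 60.0 μg/mL.
C_B = 218 mg/L = 218 μg/mL.
C_mix = (C_A·V_A + C_B·V_B)/(V_A + V_B) = (60.0×7580 + 218×2810) / 10390 = 103 μg/mL = 103 mg/L.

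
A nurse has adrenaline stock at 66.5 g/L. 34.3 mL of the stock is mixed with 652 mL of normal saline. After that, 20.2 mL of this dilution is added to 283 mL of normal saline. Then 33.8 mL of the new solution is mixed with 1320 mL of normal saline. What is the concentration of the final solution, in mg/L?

5.53 mg/L

Overall dilution factor = 20.01 × 15.01 × 40.05 = 1.20 × 10⁴.
66.5 g/L / 1.20 × 10⁴ = 5.53 × 10⁻³ g/L = 5.53 mg/L.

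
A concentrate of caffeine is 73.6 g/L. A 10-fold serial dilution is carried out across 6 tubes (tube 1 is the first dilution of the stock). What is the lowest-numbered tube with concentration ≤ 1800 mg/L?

tube 2

Tube n has concentration 73.6 g/L / 10ⁿ.
Need 10ⁿ ≥ 73.6 g/L / 1800 mg/L = 40.9, so n ≥ 1.61.
First such tube: n = 2.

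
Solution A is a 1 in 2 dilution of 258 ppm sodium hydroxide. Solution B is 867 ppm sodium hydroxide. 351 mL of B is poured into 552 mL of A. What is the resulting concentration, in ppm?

C_A = 258 ppm / 2 = 129 ppm.
C_mix = (C_A·V_A + C_B·V_B)/(V_A + V_B) = (129×552 + 867×351) / 903.0 = 416 ppm.

416 ppm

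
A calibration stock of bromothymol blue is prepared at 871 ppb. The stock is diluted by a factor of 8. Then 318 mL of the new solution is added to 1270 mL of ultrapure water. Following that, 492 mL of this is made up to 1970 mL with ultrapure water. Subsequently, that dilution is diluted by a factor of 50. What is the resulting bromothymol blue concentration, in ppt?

Overall dilution factor = 8 × 4.994 × 4.004 × 50 = 7998.
871 ppb / 7998 = 0.109 ppb = 109 ppt.

109 ppt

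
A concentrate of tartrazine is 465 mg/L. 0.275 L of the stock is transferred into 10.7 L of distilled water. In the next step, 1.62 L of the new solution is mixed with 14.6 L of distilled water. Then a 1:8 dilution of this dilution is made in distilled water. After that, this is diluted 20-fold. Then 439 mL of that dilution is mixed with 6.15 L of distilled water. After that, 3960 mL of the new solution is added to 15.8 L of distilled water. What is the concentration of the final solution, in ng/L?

97.1 ng/L

Overall dilution factor = 39.91 × 10.01 × 8 × 20 × 15.01 × 4.990 = 4.79 × 10⁶.
465 mg/L / 4.79 × 10⁶ = 9.71 × 10⁻⁵ mg/L = 97.1 ng/L.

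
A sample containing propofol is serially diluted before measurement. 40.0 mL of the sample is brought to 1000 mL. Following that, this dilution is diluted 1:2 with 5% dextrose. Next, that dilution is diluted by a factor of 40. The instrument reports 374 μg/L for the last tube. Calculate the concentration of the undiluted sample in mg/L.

Overall dilution factor = 25 × 2 × 40 = 2000.
Original = 374 μg/L × 2000 = 7.48 × 10⁵ μg/L = 748 mg/L.

748 mg/L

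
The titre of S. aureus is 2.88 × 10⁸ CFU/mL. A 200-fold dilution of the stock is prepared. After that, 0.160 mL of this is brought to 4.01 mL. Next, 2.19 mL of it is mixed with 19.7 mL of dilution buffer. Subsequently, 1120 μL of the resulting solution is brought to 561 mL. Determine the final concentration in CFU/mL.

Overall dilution factor = 200 × 25.06 × 9.995 × 500.9 = 2.51 × 10⁷.
2.88 × 10⁸ CFU/mL / 2.51 × 10⁷ = 11.5 CFU/mL.

11.5 CFU/mL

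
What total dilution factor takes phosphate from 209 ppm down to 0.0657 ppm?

3180

Factor = C₀/C_target = 209 ppm / 0.0657 ppm = 3180.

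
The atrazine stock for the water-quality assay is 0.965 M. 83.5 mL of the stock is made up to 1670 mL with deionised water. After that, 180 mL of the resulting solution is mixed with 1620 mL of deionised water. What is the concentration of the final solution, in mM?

4.82 mM

Overall dilution factor = 20 × 10 = 200.
0.965 M / 200 = 4.82 × 10⁻³ M = 4.82 mM.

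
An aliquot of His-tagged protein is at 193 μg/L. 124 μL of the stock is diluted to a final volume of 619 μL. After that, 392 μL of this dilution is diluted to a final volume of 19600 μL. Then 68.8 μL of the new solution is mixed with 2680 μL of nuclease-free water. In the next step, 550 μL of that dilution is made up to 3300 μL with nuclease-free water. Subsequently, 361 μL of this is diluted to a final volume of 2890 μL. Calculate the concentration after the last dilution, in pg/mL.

0.403 pg/mL

Overall dilution factor = 4.992 × 50 × 39.95 × 6 × 8.006 = 4.79 × 10⁵.
193 μg/L / 4.79 × 10⁵ = 4.03 × 10⁻⁴ μg/L = 0.403 pg/mL.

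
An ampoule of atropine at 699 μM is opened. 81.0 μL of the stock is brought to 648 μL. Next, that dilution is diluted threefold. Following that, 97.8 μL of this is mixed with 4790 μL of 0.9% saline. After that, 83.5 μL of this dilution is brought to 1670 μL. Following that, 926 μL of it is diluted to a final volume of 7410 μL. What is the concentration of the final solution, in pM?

Overall dilution factor = 8 × 3 × 49.98 × 20 × 8.002 = 1.92 × 10⁵.
699 μM / 1.92 × 10⁵ = 3.64 × 10⁻³ μM = 3640 pM.

3640 pM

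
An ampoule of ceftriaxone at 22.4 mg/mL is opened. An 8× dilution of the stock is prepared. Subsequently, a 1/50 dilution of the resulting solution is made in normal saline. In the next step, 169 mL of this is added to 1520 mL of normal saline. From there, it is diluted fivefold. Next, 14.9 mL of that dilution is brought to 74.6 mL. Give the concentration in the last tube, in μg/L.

224 μg/L

Overall dilution factor = 8 × 50 × 9.994 × 5 × 5.007 = 1.00 × 10⁵.
22.4 mg/mL / 1.00 × 10⁵ = 2.24 × 10⁻⁴ mg/mL = 224 μg/L.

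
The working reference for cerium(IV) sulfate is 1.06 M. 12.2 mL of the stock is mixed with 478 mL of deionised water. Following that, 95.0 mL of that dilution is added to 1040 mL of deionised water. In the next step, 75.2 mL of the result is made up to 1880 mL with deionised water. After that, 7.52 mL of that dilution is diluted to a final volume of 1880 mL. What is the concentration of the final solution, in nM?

Overall dilution factor = 40.18 × 11.95 × 25 × 250 = 3.00 × 10⁶.
1.06 M / 3.00 × 10⁶ = 3.53 × 10⁻⁷ M = 353 nM.

353 nM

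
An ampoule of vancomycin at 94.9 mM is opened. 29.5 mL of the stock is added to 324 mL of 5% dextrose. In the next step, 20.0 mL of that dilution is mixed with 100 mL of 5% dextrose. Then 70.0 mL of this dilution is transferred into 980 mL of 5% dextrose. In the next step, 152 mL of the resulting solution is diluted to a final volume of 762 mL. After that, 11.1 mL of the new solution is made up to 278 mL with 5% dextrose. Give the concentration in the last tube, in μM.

Overall dilution factor = 11.98 × 6 × 15 × 5.013 × 25.05 = 1.35 × 10⁵.
94.9 mM / 1.35 × 10⁵ = 7.01 × 10⁻⁴ mM = 0.701 μM.

0.701 μM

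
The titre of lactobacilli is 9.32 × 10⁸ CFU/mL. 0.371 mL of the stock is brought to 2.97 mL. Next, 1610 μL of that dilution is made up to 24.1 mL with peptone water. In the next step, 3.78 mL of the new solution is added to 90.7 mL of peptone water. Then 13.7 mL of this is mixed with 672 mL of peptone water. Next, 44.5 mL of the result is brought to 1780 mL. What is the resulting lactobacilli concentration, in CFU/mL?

155 CFU/mL

Overall dilution factor = 8.005 × 14.97 × 24.99 × 50.05 × 40 = 6.00 × 10⁶.
9.32 × 10⁸ CFU/mL / 6.00 × 10⁶ = 155 CFU/mL.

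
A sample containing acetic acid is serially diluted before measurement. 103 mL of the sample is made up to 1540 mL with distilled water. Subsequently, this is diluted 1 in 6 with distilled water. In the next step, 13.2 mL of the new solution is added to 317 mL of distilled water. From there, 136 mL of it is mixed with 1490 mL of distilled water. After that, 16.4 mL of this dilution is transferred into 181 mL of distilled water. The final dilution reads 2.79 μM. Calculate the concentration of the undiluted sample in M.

Overall dilution factor = 14.95 × 6 × 25.02 × 11.96 × 12.04 = 3.23 × 10⁵.
Original = 2.79 μM × 3.23 × 10⁵ = 9.01 × 10⁵ μM = 0.901 M.

0.901 M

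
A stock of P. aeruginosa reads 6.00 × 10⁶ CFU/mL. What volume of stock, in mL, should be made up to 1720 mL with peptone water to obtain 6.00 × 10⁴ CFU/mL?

V₁ = C₂V₂/C₁ = 6.00 × 10⁴ × 1720 / 6.00 × 10⁶ = 17.2 mL.

17.2 mL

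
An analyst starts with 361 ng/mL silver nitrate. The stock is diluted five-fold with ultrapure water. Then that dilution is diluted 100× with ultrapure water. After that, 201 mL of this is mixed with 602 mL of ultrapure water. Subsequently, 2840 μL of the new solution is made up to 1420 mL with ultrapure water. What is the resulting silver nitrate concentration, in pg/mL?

Overall dilution factor = 5 × 100 × 3.995 × 500 = 9.99 × 10⁵.
361 ng/mL / 9.99 × 10⁵ = 3.61 × 10⁻⁴ ng/mL = 0.361 pg/mL.

0.361 pg/mL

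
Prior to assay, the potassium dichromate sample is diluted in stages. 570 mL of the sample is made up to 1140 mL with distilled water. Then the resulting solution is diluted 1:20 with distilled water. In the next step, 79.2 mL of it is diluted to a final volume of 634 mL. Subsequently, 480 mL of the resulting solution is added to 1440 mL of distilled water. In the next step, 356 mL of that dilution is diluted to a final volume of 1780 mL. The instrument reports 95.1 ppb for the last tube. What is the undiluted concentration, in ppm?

Overall dilution factor = 2 × 20 × 8.005 × 4 × 5 = 6404.
Original = 95.1 ppb × 6404 = 6.09 × 10⁵ ppb = 609 ppm.

609 ppm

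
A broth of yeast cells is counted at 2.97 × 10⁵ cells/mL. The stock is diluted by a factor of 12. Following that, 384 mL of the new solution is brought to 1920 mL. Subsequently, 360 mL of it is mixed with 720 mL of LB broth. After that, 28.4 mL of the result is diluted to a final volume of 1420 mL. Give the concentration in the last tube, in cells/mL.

Overall dilution factor = 12 × 5 × 3 × 50 = 9000.
2.97 × 10⁵ cells/mL / 9000 = 33.0 cells/mL.

33.0 cells/mL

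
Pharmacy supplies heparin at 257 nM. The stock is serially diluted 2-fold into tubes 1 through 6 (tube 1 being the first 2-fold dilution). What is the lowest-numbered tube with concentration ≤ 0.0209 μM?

Tube n has concentration 257 nM / 2ⁿ.
Need 2ⁿ ≥ 257 nM / 0.0209 μM = 12.3, so n ≥ 3.62.
First such tube: n = 4.

tube 4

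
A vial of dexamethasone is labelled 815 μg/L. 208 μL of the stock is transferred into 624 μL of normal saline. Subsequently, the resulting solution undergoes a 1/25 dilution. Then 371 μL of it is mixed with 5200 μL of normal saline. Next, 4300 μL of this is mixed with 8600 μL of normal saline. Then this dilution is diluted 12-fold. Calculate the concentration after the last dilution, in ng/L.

Overall dilution factor = 4 × 25 × 15.02 × 3 × 12 = 5.41 × 10⁴.
815 μg/L / 5.41 × 10⁴ = 0.0151 μg/L = 15.1 ng/L.

15.1 ng/L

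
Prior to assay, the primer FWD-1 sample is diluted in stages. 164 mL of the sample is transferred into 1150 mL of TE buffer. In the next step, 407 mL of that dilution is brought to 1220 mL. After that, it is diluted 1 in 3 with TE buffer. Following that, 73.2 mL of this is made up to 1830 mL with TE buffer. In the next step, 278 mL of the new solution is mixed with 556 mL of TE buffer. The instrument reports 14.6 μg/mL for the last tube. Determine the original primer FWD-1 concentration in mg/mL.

Overall dilution factor = 8.012 × 2.998 × 3 × 25 × 3 = 5404.
Original = 14.6 μg/mL × 5404 = 7.89 × 10⁴ μg/mL = 78.9 mg/mL.

78.9 mg/mL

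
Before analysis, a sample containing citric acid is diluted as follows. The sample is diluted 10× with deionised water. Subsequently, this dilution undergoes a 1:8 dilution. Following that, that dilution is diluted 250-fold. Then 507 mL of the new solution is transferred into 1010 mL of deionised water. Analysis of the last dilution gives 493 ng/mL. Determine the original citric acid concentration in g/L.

Overall dilution factor = 10 × 8 × 250 × 2.992 = 5.98 × 10⁴.
Original = 493 ng/mL × 5.98 × 10⁴ = 2.95 × 10⁷ ng/mL = 29.5 g/L.

29.5 g/L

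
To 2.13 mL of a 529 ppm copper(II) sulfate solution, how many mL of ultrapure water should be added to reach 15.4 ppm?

V₂ = C₁V₁/C₂ = 529 × 2.13 / 15.4 = 73.2 mL.
Diluent to add = V₂ − V₁ = 73.2 − 2.13 = 71.0 mL.

71.0 mL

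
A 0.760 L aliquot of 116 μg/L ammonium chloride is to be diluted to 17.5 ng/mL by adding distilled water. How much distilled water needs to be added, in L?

4.28 L

17.5 ng/mL = 17.5 μg/L.
V₂ = C₁V₁/C₂ = 116 × 0.760 / 17.5 = 5.04 L.
Diluent to add = V₂ − V₁ = 5.04 − 0.760 = 4.28 L.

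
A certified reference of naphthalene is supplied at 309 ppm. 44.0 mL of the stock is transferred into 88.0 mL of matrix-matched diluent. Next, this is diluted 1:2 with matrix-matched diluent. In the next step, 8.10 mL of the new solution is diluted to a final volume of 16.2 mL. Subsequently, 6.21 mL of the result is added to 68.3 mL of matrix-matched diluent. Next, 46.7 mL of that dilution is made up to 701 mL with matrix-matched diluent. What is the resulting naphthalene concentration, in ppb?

143 ppb

Overall dilution factor = 3 × 2 × 2 × 12.00 × 15.01 = 2161.
309 ppm / 2161 = 0.143 ppm = 143 ppb.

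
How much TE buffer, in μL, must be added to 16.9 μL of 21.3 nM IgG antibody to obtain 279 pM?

279 pM = 0.279 nM.
V₂ = C₁V₁/C₂ = 21.3 × 16.9 / 0.279 = 1290 μL.
Diluent to add = V₂ − V₁ = 1290 − 16.9 = 1270 μL.

1270 μL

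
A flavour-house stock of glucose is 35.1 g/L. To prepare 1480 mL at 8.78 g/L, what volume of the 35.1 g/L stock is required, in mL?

370 mL

V₁ = C₂V₂/C₁ = 8.78 × 1480 / 35.1 = 370 mL.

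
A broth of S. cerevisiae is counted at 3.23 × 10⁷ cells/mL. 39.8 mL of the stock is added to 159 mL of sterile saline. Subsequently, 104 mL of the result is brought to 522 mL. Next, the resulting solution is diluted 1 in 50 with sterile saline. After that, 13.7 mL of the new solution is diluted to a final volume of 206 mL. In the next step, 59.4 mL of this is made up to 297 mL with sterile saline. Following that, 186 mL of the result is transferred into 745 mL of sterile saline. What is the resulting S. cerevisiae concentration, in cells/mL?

68.5 cells/mL

Overall dilution factor = 4.995 × 5.019 × 50 × 15.04 × 5 × 5.005 = 4.72 × 10⁵.
3.23 × 10⁷ cells/mL / 4.72 × 10⁵ = 68.5 cells/mL.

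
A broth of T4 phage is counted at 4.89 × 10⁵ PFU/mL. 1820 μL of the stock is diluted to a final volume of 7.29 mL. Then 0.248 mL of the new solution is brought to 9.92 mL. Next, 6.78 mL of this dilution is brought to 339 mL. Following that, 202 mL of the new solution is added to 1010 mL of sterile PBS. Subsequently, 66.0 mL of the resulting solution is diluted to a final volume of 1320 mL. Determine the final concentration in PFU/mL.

0.509 PFU/mL

Overall dilution factor = 4.005 × 40 × 50 × 6 × 20 = 9.61 × 10⁵.
4.89 × 10⁵ PFU/mL / 9.61 × 10⁵ = 0.509 PFU/mL.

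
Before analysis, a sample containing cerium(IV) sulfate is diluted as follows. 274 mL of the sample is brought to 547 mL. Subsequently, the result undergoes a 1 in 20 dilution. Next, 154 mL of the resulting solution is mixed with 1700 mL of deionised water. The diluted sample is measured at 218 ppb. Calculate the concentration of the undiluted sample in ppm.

Overall dilution factor = 1.996 × 20 × 12.04 = 481.
Original = 218 ppb × 481 = 1.05 × 10⁵ ppb = 105 ppm.

105 ppm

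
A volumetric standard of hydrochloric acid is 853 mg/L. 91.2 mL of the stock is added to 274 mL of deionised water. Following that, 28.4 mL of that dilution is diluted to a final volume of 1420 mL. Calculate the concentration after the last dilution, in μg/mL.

Overall dilution factor = 4.004 × 50 = 200.
853 mg/L / 200 = 4.26 mg/L = 4.26 μg/mL.

4.26 μg/mL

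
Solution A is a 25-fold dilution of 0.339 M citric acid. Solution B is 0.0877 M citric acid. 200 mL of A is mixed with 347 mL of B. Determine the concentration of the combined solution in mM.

60.6 mM

C_A = 0.339 M / 25 = 0.0136 M.
C_mix = (C_A·V_A + C_B·V_B)/(V_A + V_B) = (0.0136×200 + 0.0877×347) / 547.0 = 0.0606 M = 60.6 mM.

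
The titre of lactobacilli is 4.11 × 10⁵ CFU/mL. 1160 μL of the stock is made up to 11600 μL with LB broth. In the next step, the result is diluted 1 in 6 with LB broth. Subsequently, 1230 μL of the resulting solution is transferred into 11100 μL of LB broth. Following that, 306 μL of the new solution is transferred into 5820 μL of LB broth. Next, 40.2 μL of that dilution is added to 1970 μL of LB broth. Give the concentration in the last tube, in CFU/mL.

Overall dilution factor = 10 × 6 × 10.02 × 20.02 × 50.00 = 6.02 × 10⁵.
4.11 × 10⁵ CFU/mL / 6.02 × 10⁵ = 0.683 CFU/mL.

0.683 CFU/mL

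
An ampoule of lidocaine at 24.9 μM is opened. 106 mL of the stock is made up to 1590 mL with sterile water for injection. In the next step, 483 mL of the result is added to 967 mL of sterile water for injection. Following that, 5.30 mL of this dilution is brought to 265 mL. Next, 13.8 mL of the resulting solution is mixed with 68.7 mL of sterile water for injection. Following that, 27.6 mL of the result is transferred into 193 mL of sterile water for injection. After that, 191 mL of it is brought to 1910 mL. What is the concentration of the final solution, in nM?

0.0231 nM

Overall dilution factor = 15 × 3.002 × 50 × 5.978 × 7.993 × 10 = 1.08 × 10⁶.
24.9 μM / 1.08 × 10⁶ = 2.31 × 10⁻⁵ μM = 0.0231 nM.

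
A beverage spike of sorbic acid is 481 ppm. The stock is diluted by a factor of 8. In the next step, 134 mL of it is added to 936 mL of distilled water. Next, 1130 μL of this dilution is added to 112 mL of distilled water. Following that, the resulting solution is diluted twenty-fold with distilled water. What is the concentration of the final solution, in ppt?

3760 ppt

Overall dilution factor = 8 × 7.985 × 100.1 × 20 = 1.28 × 10⁵.
481 ppm / 1.28 × 10⁵ = 3.76 × 10⁻³ ppm = 3760 ppt.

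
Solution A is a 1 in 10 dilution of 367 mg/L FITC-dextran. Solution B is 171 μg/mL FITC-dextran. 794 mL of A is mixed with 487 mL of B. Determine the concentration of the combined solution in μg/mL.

87.8 μg/mL

C_A = 367 mg/L / 10 = 36.7 mg/L.
C_B = 171 μg/mL = 171 mg/L.
C_mix = (C_A·V_A + C_B·V_B)/(V_A + V_B) = (36.7×794 + 171×487) / 1281 = 87.8 mg/L = 87.8 μg/mL.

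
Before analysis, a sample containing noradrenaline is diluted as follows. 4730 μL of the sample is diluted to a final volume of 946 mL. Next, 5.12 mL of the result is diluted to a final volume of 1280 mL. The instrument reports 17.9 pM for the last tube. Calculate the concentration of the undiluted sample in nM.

895 nM

Overall dilution factor = 200 × 250 = 5.00 × 10⁴.
Original = 17.9 pM × 5.00 × 10⁴ = 8.95 × 10⁵ pM = 895 nM.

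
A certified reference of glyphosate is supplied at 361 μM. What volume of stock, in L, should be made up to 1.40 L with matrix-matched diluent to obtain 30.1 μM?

V₁ = C₂V₂/C₁ = 30.1 × 1.40 / 361 = 0.117 L.

0.117 L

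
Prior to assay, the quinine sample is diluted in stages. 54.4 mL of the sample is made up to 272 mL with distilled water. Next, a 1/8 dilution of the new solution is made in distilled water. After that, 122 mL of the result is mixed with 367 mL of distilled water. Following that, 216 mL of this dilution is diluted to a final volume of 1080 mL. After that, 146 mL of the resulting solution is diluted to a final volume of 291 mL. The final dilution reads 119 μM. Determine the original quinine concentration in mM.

Overall dilution factor = 5 × 8 × 4.008 × 5 × 1.993 = 1598.
Original = 119 μM × 1598 = 1.90 × 10⁵ μM = 190 mM.

190 mM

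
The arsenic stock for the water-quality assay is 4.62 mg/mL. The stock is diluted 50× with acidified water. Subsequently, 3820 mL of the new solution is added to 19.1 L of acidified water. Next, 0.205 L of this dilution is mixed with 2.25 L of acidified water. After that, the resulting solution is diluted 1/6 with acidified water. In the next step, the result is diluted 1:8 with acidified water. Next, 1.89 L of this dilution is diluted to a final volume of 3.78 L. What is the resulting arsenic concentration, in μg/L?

13.4 μg/L

Overall dilution factor = 50 × 6 × 11.98 × 6 × 8 × 2 = 3.45 × 10⁵.
4.62 mg/mL / 3.45 × 10⁵ = 1.34 × 10⁻⁵ mg/mL = 13.4 μg/L.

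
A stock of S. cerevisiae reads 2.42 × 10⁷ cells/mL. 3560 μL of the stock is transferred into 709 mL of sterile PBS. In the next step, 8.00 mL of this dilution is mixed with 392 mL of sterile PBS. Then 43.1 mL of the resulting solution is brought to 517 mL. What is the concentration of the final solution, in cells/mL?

Overall dilution factor = 200.2 × 50 × 12.00 = 1.20 × 10⁵.
2.42 × 10⁷ cells/mL / 1.20 × 10⁵ = 202 cells/mL.

202 cells/mL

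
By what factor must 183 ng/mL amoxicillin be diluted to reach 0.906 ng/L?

2.02 × 10⁵

Factor = C₀/C_target = 183 ng/mL / 0.906 ng/L = 2.02 × 10⁵.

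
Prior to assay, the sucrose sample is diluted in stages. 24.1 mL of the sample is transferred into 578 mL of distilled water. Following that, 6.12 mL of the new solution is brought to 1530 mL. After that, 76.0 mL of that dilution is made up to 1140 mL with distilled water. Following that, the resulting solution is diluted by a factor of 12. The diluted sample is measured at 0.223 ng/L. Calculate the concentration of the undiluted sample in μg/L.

251 μg/L

Overall dilution factor = 24.98 × 250 × 15 × 12 = 1.12 × 10⁶.
Original = 0.223 ng/L × 1.12 × 10⁶ = 2.51 × 10⁵ ng/L = 251 μg/L.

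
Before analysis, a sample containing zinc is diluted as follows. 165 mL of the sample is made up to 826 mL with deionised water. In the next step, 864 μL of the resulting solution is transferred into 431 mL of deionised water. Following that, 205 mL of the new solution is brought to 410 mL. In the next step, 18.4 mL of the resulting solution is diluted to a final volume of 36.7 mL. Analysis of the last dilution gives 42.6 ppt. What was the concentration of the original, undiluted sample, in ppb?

425 ppb

Overall dilution factor = 5.006 × 499.8 × 2 × 1.995 = 9982.
Original = 42.6 ppt × 9982 = 4.25 × 10⁵ ppt = 425 ppb.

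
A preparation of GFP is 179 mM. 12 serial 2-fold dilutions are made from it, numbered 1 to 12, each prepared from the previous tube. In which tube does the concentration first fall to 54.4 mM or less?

Tube n has concentration 179 mM / 2ⁿ.
Need 2ⁿ ≥ 179 mM / 54.4 mM = 3.29, so n ≥ 1.72.
First such tube: n = 2.

tube 2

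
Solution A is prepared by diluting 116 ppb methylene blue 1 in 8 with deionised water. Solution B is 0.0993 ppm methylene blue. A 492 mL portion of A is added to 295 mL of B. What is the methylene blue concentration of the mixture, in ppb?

46.3 ppb

C_A = 116 ppb / 8 = 14.5 ppb.
C_B = 0.0993 ppm = 99.3 ppb.
C_mix = (C_A·V_A + C_B·V_B)/(V_A + V_B) = (14.5×492 + 99.3×295) / 787.0 = 46.3 ppb.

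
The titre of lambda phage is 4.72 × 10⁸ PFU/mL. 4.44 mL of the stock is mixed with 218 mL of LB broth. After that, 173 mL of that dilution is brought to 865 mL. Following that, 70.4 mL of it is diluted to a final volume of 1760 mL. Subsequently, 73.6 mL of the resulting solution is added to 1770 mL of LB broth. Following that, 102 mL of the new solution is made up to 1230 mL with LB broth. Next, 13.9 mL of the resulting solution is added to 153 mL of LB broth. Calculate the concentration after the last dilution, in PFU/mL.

20.8 PFU/mL

Overall dilution factor = 50.10 × 5 × 25 × 25.05 × 12.06 × 12.01 = 2.27 × 10⁷.
4.72 × 10⁸ PFU/mL / 2.27 × 10⁷ = 20.8 PFU/mL.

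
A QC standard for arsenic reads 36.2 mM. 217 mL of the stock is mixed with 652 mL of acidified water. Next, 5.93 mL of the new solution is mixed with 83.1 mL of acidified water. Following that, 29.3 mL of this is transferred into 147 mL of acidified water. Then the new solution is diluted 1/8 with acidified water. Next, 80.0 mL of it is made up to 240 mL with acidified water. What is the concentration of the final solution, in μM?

Overall dilution factor = 4.005 × 15.01 × 6.017 × 8 × 3 = 8682.
36.2 mM / 8682 = 4.17 × 10⁻³ mM = 4.17 μM.

4.17 μM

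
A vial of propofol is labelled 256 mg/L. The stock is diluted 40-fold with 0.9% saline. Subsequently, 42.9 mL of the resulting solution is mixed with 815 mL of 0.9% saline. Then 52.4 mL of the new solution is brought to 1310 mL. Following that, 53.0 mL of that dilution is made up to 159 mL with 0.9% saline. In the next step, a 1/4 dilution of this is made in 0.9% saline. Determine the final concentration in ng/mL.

Overall dilution factor = 40 × 20.00 × 25 × 3 × 4 = 2.40 × 10⁵.
256 mg/L / 2.40 × 10⁵ = 1.07 × 10⁻³ mg/L = 1.07 ng/mL.

1.07 ng/mL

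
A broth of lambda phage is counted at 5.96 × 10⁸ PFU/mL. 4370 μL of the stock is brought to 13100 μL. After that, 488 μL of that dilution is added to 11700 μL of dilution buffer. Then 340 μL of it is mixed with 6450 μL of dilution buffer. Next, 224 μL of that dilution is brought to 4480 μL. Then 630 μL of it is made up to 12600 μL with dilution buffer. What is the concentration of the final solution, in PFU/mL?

Overall dilution factor = 2.998 × 24.98 × 19.97 × 20 × 20 = 5.98 × 10⁵.
5.96 × 10⁸ PFU/mL / 5.98 × 10⁵ = 997 PFU/mL.

997 PFU/mL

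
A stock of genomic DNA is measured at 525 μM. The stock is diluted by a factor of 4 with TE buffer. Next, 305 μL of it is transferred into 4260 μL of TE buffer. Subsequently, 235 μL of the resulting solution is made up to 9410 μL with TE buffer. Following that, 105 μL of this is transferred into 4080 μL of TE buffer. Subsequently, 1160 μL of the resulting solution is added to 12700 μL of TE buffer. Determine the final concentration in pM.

460 pM

Overall dilution factor = 4 × 14.97 × 40.04 × 39.86 × 11.95 = 1.14 × 10⁶.
525 μM / 1.14 × 10⁶ = 4.60 × 10⁻⁴ μM = 460 pM.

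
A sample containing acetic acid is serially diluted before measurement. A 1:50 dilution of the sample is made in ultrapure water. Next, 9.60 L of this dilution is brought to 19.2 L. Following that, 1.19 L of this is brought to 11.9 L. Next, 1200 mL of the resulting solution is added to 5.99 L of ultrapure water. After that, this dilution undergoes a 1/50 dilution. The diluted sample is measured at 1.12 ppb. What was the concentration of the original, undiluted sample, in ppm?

336 ppm

Overall dilution factor = 50 × 2 × 10 × 5.992 × 50 = 3.00 × 10⁵.
Original = 1.12 ppb × 3.00 × 10⁵ = 3.36 × 10⁵ ppb = 336 ppm.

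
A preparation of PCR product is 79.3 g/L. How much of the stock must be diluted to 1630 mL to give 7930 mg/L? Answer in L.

0.163 L

7930 mg/L = 7.93 g/L.
V₁ = C₂V₂/C₁ = 7.93 × 1630 / 79.3 = 163 mL = 0.163 L.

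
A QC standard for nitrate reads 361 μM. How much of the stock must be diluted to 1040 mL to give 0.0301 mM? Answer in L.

0.0301 mM = 30.1 μM.
V₁ = C₂V₂/C₁ = 30.1 × 1040 / 361 = 86.7 mL = 0.0867 L.

0.0867 L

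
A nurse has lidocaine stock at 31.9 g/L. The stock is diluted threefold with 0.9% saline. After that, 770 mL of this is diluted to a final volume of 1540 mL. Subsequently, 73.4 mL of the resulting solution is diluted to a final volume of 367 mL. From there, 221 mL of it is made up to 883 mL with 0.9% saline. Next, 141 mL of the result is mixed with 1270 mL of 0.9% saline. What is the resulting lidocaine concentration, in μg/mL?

26.6 μg/mL

Overall dilution factor = 3 × 2 × 5 × 3.995 × 10.01 = 1199.
31.9 g/L / 1199 = 0.0266 g/L = 26.6 μg/mL.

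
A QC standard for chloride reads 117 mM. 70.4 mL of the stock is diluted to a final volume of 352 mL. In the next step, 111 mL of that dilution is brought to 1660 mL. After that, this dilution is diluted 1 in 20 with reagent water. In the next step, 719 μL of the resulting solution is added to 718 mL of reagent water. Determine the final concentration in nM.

78.3 nM

Overall dilution factor = 5 × 14.95 × 20 × 999.6 = 1.49 × 10⁶.
117 mM / 1.49 × 10⁶ = 7.83 × 10⁻⁵ mM = 78.3 nM.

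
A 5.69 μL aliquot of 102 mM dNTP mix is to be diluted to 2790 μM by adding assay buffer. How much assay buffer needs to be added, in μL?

2790 μM = 2.79 mM.
V₂ = C₁V₁/C₂ = 102 × 5.69 / 2.79 = 208 μL.
Diluent to add = V₂ − V₁ = 208 − 5.69 = 202 μL.

202 μL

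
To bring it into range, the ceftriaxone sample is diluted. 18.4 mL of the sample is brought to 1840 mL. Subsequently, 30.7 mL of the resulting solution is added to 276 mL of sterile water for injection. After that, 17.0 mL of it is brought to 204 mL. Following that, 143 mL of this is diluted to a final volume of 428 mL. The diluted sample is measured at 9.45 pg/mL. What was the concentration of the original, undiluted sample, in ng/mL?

339 ng/mL

Overall dilution factor = 100 × 9.990 × 12 × 2.993 = 3.59 × 10⁴.
Original = 9.45 pg/mL × 3.59 × 10⁴ = 3.39 × 10⁵ pg/mL = 339 ng/mL.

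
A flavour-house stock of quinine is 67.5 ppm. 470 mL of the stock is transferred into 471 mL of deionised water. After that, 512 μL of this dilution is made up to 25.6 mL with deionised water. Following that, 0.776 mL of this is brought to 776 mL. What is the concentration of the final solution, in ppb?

Overall dilution factor = 2.002 × 50 × 1000 = 1.00 × 10⁵.
67.5 ppm / 1.00 × 10⁵ = 6.74 × 10⁻⁴ ppm = 0.674 ppb.

0.674 ppb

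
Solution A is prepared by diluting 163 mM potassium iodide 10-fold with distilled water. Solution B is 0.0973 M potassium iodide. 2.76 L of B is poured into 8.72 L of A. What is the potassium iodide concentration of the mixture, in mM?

35.8 mM

C_A = 163 mM / 10 = 16.3 mM.
C_B = 0.0973 M = 97.3 mM.
C_mix = (C_A·V_A + C_B·V_B)/(V_A + V_B) = (16.3×8.72 + 97.3×2.76) / 11.48 = 35.8 mM.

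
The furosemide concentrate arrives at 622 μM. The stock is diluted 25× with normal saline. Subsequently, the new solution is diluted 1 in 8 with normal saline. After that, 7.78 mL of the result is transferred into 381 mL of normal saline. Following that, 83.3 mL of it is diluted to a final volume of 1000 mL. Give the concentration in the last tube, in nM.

5.18 nM

Overall dilution factor = 25 × 8 × 49.97 × 12.00 = 1.20 × 10⁵.
622 μM / 1.20 × 10⁵ = 5.18 × 10⁻³ μM = 5.18 nM.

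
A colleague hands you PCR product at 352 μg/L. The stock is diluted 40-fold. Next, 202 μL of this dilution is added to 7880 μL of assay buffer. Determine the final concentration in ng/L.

220 ng/L

Overall dilution factor = 40 × 40.01 = 1600.
352 μg/L / 1600 = 0.220 μg/L = 220 ng/L.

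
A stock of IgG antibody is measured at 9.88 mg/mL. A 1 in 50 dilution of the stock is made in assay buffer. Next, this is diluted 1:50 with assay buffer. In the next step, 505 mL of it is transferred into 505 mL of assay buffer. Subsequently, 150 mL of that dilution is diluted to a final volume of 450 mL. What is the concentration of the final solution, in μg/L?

659 μg/L

Overall dilution factor = 50 × 50 × 2 × 3 = 1.50 × 10⁴.
9.88 mg/mL / 1.50 × 10⁴ = 6.59 × 10⁻⁴ mg/mL = 659 μg/L.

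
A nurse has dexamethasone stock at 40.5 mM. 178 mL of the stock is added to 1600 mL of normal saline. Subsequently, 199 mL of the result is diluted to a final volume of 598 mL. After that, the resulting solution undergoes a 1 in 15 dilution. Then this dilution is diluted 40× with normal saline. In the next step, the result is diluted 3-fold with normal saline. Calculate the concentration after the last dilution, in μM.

0.750 μM

Overall dilution factor = 9.989 × 3.005 × 15 × 40 × 3 = 5.40 × 10⁴.
40.5 mM / 5.40 × 10⁴ = 7.50 × 10⁻⁴ mM = 0.750 μM.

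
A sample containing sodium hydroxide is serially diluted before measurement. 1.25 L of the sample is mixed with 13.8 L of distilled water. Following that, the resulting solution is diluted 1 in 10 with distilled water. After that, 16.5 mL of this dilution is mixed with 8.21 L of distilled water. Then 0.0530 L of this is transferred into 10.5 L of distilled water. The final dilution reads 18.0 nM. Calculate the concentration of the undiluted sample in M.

Overall dilution factor = 12.04 × 10 × 498.6 × 199.1 = 1.20 × 10⁷.
Original = 18.0 nM × 1.20 × 10⁷ = 2.15 × 10⁸ nM = 0.215 M.

0.215 M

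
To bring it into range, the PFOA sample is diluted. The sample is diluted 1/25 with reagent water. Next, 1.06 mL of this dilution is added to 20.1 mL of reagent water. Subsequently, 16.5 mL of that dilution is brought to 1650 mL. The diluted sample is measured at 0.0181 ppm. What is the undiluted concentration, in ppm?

Overall dilution factor = 25 × 19.96 × 100 = 4.99 × 10⁴.
Original = 0.0181 ppm × 4.99 × 10⁴ = 903 ppm.

903 ppm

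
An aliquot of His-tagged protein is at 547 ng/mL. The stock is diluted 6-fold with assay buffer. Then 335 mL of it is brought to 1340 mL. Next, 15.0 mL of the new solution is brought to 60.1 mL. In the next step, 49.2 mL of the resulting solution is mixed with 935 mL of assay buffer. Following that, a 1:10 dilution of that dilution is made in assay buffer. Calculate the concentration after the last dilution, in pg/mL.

Overall dilution factor = 6 × 4 × 4.007 × 20.00 × 10 = 1.92 × 10⁴.
547 ng/mL / 1.92 × 10⁴ = 0.0284 ng/mL = 28.4 pg/mL.

28.4 pg/mL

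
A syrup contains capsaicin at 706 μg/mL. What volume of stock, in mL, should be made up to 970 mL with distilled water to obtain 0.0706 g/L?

0.0706 g/L = 70.6 μg/mL.
V₁ = C₂V₂/C₁ = 70.6 × 970 / 706 = 97.0 mL.

97.0 mL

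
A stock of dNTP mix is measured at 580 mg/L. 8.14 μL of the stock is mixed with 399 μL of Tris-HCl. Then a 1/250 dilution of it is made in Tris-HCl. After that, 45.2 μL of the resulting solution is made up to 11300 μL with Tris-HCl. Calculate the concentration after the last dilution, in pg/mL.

186 pg/mL

Overall dilution factor = 50.02 × 250 × 250 = 3.13 × 10⁶.
580 mg/L / 3.13 × 10⁶ = 1.86 × 10⁻⁴ mg/L = 186 pg/mL.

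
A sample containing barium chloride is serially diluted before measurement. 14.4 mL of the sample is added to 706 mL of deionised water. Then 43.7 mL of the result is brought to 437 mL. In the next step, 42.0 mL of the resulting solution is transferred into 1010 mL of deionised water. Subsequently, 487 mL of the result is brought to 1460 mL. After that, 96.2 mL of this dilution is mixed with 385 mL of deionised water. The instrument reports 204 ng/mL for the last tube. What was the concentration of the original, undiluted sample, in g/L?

38.3 g/L

Overall dilution factor = 50.03 × 10 × 25.05 × 2.998 × 5.002 = 1.88 × 10⁵.
Original = 204 ng/mL × 1.88 × 10⁵ = 3.83 × 10⁷ ng/mL = 38.3 g/L.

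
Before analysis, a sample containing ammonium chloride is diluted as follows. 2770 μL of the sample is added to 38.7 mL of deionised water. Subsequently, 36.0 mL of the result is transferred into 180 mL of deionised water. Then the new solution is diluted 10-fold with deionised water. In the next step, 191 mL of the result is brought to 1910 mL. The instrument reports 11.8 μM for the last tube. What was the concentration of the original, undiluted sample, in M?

0.106 M

Overall dilution factor = 14.97 × 6 × 10 × 10 = 8983.
Original = 11.8 μM × 8983 = 1.06 × 10⁵ μM = 0.106 M.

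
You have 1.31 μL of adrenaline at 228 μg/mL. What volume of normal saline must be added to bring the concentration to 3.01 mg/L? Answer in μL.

97.9 μL

3.01 mg/L = 3.01 μg/mL.
V₂ = C₁V₁/C₂ = 228 × 1.31 / 3.01 = 99.2 μL.
Diluent to add = V₂ − V₁ = 99.2 − 1.31 = 97.9 μL.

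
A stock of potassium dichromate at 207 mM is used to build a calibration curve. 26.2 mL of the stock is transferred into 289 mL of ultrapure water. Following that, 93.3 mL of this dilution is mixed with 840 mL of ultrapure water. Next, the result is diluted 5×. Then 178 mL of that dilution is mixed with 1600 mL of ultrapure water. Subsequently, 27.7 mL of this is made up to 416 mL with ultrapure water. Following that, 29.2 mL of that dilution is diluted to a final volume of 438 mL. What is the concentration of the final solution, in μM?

Overall dilution factor = 12.03 × 10.00 × 5 × 9.989 × 15.02 × 15 = 1.35 × 10⁶.
207 mM / 1.35 × 10⁶ = 1.53 × 10⁻⁴ mM = 0.153 μM.

0.153 μM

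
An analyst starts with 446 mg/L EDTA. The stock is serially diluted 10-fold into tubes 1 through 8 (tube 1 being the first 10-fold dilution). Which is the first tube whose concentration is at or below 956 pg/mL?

tube 6

Tube n has concentration 446 mg/L / 10ⁿ.
Need 10ⁿ ≥ 446 mg/L / 956 pg/mL = 4.67 × 10⁵, so n ≥ 5.67.
First such tube: n = 6.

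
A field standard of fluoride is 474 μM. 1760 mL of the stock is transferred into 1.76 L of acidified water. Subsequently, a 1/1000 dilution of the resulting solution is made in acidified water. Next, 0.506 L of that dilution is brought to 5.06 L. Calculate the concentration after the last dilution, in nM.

Overall dilution factor = 2 × 1000 × 10 = 2.00 × 10⁴.
474 μM / 2.00 × 10⁴ = 0.0237 μM = 23.7 nM.

23.7 nM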